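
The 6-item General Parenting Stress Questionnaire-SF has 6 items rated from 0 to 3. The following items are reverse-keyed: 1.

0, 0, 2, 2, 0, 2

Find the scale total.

9

Raw sum = 6. Reverse-keyed items: 1; their raw sum = 0.
Each reversal replaces raw with 3 − raw, changing the total by 3 − 2·raw per item.
Total = 6 + 1·3 − 2·0 = 6 + 3 − 0 = 9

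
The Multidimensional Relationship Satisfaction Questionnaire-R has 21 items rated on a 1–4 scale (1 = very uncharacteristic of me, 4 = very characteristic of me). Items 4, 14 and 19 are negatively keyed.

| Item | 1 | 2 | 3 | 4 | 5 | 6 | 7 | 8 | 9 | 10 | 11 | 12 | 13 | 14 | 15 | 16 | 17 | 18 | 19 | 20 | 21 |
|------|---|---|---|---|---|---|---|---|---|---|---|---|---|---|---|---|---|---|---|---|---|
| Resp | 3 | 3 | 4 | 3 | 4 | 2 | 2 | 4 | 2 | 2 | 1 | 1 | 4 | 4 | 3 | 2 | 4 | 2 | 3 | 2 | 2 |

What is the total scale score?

52

Raw sum = 57. Negatively keyed items: 4, 14, 19; their raw sum = 10.
Each reversal replaces raw with 5 − raw, changing the total by 5 − 2·raw per item.
Total = 57 + 3·5 − 2·10 = 57 + 15 − 20 = 52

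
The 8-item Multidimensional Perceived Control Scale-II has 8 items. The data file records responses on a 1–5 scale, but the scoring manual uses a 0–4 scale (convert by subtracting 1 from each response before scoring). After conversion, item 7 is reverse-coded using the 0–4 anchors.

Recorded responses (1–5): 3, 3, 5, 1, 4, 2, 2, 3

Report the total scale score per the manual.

Convert to 0–4: 2, 2, 4, 0, 3, 1, 1, 2
Reverse-coded (reversed = (0+4) − raw = 4 − raw):
  item 7: 4 − 1 = 3
Scored: 2, 2, 4, 0, 3, 1, 3, 2
Total = 17

17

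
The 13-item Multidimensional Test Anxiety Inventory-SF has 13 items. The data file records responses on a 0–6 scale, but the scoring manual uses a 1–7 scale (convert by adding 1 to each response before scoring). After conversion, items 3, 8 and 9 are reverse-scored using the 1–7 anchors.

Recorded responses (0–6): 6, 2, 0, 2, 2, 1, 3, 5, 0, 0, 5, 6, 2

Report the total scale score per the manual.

Convert to 1–7: 7, 3, 1, 3, 3, 2, 4, 6, 1, 1, 6, 7, 3
Reverse-coded (reversed = (1+7) − raw = 8 − raw):
  item 3: 8 − 1 = 7
  item 8: 8 − 6 = 2
  item 9: 8 − 1 = 7
Scored: 7, 3, 7, 3, 3, 2, 4, 2, 7, 1, 6, 7, 3
Total = 55

55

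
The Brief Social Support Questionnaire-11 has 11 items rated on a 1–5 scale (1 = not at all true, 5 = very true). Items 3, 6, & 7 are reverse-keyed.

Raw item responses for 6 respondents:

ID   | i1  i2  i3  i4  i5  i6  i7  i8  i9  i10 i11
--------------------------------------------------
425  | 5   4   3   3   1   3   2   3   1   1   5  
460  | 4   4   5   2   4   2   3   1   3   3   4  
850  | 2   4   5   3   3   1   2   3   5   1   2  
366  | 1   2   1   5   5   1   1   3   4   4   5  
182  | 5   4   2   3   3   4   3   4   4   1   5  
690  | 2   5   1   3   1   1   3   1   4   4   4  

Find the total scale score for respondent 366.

44

Respondent 366 raw: 1, 2, 1, 5, 5, 1, 1, 3, 4, 4, 5.
Reverse-coded (reverse-coded value = 6 − response):
  item 1: 1
  item 2: 2
  item 3: 6 − 1 = 5
  item 4: 5
  item 5: 5
  item 6: 6 − 1 = 5
  item 7: 6 − 1 = 5
  item 8: 3
  item 9: 4
  item 10: 4
  item 11: 5
Sum = 1 + 2 + 5 + 5 + 5 + 5 + 5 + 3 + 4 + 4 + 5 = 44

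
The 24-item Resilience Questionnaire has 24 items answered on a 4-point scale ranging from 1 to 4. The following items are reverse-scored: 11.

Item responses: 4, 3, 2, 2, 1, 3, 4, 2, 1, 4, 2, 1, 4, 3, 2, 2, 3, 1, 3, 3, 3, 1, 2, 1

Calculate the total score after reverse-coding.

58

Reverse-coded items (reversed = (1+4) − raw = 5 − raw):
  item 11: 5 − 2 = 3
Scored responses: 4, 3, 2, 2, 1, 3, 4, 2, 1, 4, 3, 1, 4, 3, 2, 2, 3, 1, 3, 3, 3, 1, 2, 1
Total = 4 + 3 + 2 + 2 + 1 + 3 + 4 + 2 + 1 + 4 + 3 + 1 + 4 + 3 + 2 + 2 + 3 + 1 + 3 + 3 + 3 + 1 + 2 + 1 = 58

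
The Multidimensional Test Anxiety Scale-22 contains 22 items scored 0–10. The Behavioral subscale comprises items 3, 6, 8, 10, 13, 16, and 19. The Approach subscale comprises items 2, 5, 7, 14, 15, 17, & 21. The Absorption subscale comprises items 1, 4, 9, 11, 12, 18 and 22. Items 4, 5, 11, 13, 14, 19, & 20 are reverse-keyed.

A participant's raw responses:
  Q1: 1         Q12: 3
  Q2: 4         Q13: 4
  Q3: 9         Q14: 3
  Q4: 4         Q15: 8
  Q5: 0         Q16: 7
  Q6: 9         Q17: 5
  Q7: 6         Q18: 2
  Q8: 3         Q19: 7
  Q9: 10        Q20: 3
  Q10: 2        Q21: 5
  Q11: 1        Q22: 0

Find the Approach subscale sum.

45

Approach items: 2, 5, 7, 14, 15, 17, 21.
Of these, items 5 & 14 are reverse-keyed; reverse-coded value = 10 − response.
  item 2: 4
  item 5: 10 − 0 = 10
  item 7: 6
  item 14: 10 − 3 = 7
  item 15: 8
  item 17: 5
  item 21: 5
Sum = 4 + 10 + 6 + 7 + 8 + 5 + 5 = 45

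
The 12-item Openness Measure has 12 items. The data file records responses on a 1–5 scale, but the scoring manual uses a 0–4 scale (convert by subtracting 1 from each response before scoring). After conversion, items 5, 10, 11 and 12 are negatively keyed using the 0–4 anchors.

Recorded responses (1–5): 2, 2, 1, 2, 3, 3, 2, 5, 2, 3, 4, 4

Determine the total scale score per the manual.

Convert to 0–4: 1, 1, 0, 1, 2, 2, 1, 4, 1, 2, 3, 3
Reverse-coded (reverse-coded value = 4 − response):
  item 5: 4 − 2 = 2
  item 10: 4 − 2 = 2
  item 11: 4 − 3 = 1
  item 12: 4 − 3 = 1
Scored: 1, 1, 0, 1, 2, 2, 1, 4, 1, 2, 1, 1
Total = 17

17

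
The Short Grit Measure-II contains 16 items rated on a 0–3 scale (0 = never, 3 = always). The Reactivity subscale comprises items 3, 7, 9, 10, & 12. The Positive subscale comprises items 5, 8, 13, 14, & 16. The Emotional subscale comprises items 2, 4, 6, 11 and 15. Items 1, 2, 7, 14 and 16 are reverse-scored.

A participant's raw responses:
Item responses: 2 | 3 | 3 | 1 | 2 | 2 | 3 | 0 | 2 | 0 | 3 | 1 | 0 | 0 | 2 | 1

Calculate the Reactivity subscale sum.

Reactivity items: 3, 7, 9, 10, 12.
Of these, item 7 is reverse-scored; reversed = (0+3) − raw = 3 − raw.
  item 3: 3
  item 7: 3 − 3 = 0
  item 9: 2
  item 10: 0
  item 12: 1
Sum = 3 + 0 + 2 + 0 + 1 = 6

6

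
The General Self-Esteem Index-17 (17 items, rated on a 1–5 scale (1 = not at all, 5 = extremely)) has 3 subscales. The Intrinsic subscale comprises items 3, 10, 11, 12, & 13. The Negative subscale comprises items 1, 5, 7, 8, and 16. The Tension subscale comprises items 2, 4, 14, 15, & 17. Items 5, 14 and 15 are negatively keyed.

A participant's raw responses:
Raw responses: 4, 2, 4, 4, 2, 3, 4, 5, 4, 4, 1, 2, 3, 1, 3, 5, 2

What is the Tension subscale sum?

16

Tension items: 2, 4, 14, 15, 17.
Of these, items 14 & 15 are negatively keyed; on a 1–5 scale, reversed = 6 − raw.
  item 2: 2
  item 4: 4
  item 14: 6 − 1 = 5
  item 15: 6 − 3 = 3
  item 17: 2
Sum = 2 + 4 + 5 + 3 + 2 = 16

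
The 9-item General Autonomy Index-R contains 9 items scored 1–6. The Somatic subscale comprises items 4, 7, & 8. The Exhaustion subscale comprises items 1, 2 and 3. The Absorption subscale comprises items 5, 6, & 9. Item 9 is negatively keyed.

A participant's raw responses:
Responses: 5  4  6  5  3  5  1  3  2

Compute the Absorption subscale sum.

13

Absorption items: 5, 6, 9.
Of these, item 9 is negatively keyed; reverse-coded value = 7 − response.
  item 5: 3
  item 6: 5
  item 9: 7 − 2 = 5
Sum = 3 + 5 + 5 = 13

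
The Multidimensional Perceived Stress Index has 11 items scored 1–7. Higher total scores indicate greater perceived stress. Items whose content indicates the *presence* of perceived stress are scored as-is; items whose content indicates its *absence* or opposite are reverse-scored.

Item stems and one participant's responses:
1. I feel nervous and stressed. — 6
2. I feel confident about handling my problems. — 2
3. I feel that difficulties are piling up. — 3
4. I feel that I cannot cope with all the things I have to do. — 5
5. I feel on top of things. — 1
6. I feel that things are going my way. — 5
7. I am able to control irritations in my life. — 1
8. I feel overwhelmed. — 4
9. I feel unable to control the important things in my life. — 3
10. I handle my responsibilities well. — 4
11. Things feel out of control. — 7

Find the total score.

55

Items 2, 5, 6, 7, 10 describe the absence/opposite of perceived stress → reverse-score.
on a 1–7 scale, reversed = 8 − raw.
  item 1: 6
  item 2: 8 − 2 = 6
  item 3: 3
  item 4: 5
  item 5: 8 − 1 = 7
  item 6: 8 − 5 = 3
  item 7: 8 − 1 = 7
  item 8: 4
  item 9: 3
  item 10: 8 − 4 = 4
  item 11: 7
Total = 6 + 6 + 3 + 5 + 7 + 3 + 7 + 4 + 3 + 4 + 7 = 55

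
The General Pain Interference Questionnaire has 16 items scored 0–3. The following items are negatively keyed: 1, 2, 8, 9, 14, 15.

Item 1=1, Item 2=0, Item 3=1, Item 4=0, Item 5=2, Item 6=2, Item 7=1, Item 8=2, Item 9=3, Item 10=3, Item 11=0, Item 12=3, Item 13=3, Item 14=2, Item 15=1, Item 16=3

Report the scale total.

Negatively keyed items use 3 − raw:
  item 1: 3 − 1 = 2
  item 2: 3 − 0 = 3
  item 8: 3 − 2 = 1
  item 9: 3 − 3 = 0
  item 14: 3 − 2 = 1
  item 15: 3 − 1 = 2
Scored responses: 2, 3, 1, 0, 2, 2, 1, 1, 0, 3, 0, 3, 3, 1, 2, 3
Total = 2 + 3 + 1 + 0 + 2 + 2 + 1 + 1 + 0 + 3 + 0 + 3 + 3 + 1 + 2 + 3 = 27

27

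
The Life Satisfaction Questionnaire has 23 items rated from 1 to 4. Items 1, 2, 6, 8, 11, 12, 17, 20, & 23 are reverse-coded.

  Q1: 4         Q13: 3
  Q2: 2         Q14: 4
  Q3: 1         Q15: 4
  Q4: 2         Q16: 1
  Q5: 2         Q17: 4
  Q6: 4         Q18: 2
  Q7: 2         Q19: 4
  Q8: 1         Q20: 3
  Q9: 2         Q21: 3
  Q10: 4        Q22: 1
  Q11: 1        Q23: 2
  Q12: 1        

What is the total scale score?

Reverse-coded items (on a 1–4 scale, reversed = 5 − raw):
  item 1: 5 − 4 = 1
  item 2: 5 − 2 = 3
  item 6: 5 − 4 = 1
  item 8: 5 − 1 = 4
  item 11: 5 − 1 = 4
  item 12: 5 − 1 = 4
  item 17: 5 − 4 = 1
  item 20: 5 − 3 = 2
  item 23: 5 − 2 = 3
Scored responses: 1, 3, 1, 2, 2, 1, 2, 4, 2, 4, 4, 4, 3, 4, 4, 1, 1, 2, 4, 2, 3, 1, 3
Total = 1 + 3 + 1 + 2 + 2 + 1 + 2 + 4 + 2 + 4 + 4 + 4 + 3 + 4 + 4 + 1 + 1 + 2 + 4 + 2 + 3 + 1 + 3 = 58

58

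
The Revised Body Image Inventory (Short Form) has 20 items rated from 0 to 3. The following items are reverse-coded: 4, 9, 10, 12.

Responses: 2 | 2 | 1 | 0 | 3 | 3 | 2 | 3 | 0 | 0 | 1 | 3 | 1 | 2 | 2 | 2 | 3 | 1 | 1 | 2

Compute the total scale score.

Reversing items 4, 9, 10 and 12 with 3 − raw:
Total = 2 + 2 + 1 + (3−0) + 3 + 3 + 2 + 3 + (3−0) + (3−0) + 1 + (3−3) + 1 + 2 + 2 + 2 + 3 + 1 + 1 + 2
      = 2 + 2 + 1 + 3 + 3 + 3 + 2 + 3 + 3 + 3 + 1 + 0 + 1 + 2 + 2 + 2 + 3 + 1 + 1 + 2 = 40

40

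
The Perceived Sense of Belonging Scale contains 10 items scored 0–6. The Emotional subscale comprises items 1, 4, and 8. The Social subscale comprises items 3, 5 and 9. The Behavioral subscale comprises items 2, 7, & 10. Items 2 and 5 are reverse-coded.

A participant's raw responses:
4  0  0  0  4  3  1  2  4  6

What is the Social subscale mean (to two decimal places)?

2.00

Social items: 3, 5, 9.
Of these, item 5 is reverse-coded; on a 0–6 scale, reversed = 6 − raw.
  item 3: 0
  item 5: 6 − 4 = 2
  item 9: 4
Sum = 0 + 2 + 4 = 6
Mean = 6 / 3 = 2.00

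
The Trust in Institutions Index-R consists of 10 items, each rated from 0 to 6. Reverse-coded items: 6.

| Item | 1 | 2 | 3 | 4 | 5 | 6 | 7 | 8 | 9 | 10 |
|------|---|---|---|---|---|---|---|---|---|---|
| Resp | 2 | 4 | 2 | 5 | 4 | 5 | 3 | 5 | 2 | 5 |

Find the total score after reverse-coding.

Apply reverse scoring (reverse-coded value = 6 − response):
  item 6: 6 − 5 = 1
After reverse-coding: 2, 4, 2, 5, 4, 1, 3, 5, 2, 5
Total = 2 + 4 + 2 + 5 + 4 + 1 + 3 + 5 + 2 + 5 = 33

33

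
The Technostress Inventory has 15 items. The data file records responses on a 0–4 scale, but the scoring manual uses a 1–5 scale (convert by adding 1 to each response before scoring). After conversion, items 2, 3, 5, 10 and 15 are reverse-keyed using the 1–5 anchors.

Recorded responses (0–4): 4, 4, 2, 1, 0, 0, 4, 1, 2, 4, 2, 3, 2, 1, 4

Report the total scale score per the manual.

Convert to 1–5: 5, 5, 3, 2, 1, 1, 5, 2, 3, 5, 3, 4, 3, 2, 5
Reverse-coded (reversed = (1+5) − raw = 6 − raw):
  item 2: 6 − 5 = 1
  item 3: 6 − 3 = 3
  item 5: 6 − 1 = 5
  item 10: 6 − 5 = 1
  item 15: 6 − 5 = 1
Scored: 5, 1, 3, 2, 5, 1, 5, 2, 3, 1, 3, 4, 3, 2, 1
Total = 41

41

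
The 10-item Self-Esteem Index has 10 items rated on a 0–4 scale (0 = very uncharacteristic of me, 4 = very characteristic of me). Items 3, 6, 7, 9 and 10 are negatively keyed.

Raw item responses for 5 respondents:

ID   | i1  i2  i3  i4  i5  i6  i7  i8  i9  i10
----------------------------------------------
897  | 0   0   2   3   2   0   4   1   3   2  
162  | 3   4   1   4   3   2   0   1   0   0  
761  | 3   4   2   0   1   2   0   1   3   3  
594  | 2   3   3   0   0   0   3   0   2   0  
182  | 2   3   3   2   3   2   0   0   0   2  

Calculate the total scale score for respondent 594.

17

Respondent 594 raw: 2, 3, 3, 0, 0, 0, 3, 0, 2, 0.
Reverse-coded (on a 0–4 scale, reversed = 4 − raw):
  item 1: 2
  item 2: 3
  item 3: 4 − 3 = 1
  item 4: 0
  item 5: 0
  item 6: 4 − 0 = 4
  item 7: 4 − 3 = 1
  item 8: 0
  item 9: 4 − 2 = 2
  item 10: 4 − 0 = 4
Sum = 2 + 3 + 1 + 0 + 0 + 4 + 1 + 0 + 2 + 4 = 17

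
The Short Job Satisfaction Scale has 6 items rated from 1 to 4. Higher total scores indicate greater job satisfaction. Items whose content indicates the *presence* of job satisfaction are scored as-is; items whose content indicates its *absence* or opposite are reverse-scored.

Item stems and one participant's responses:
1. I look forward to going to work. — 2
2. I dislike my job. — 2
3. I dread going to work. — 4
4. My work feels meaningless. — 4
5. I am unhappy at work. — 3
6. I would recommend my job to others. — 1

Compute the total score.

10

Items 2, 3, 4, 5 describe the absence/opposite of job satisfaction → reverse-score.
reverse-coded value = 5 − response.
  item 1: 2
  item 2: 5 − 2 = 3
  item 3: 5 − 4 = 1
  item 4: 5 − 4 = 1
  item 5: 5 − 3 = 2
  item 6: 1
Total = 2 + 3 + 1 + 1 + 2 + 1 = 10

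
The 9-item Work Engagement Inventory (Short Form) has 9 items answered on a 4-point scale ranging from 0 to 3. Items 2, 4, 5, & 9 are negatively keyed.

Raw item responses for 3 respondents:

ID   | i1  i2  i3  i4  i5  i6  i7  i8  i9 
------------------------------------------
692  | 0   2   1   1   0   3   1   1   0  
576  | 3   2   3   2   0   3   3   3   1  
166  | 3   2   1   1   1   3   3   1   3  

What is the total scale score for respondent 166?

16

Respondent 166 raw: 3, 2, 1, 1, 1, 3, 3, 1, 3.
Reverse-coded (reverse-coded value = 3 − response):
  item 1: 3
  item 2: 3 − 2 = 1
  item 3: 1
  item 4: 3 − 1 = 2
  item 5: 3 − 1 = 2
  item 6: 3
  item 7: 3
  item 8: 1
  item 9: 3 − 3 = 0
Sum = 3 + 1 + 1 + 2 + 2 + 3 + 3 + 1 + 0 = 16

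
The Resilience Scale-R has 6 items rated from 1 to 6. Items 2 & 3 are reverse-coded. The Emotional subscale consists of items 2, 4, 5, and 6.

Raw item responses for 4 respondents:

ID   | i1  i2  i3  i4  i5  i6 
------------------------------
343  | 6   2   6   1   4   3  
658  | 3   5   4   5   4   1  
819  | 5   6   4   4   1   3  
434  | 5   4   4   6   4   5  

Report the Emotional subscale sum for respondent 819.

9

Respondent 819 raw: 5, 6, 4, 4, 1, 3.
Emotional items: 2, 4, 5, 6.
Reverse-coded (on a 1–6 scale, reversed = 7 − raw):
  item 2: 7 − 6 = 1
  item 4: 4
  item 5: 1
  item 6: 3
Sum = 1 + 4 + 1 + 3 = 9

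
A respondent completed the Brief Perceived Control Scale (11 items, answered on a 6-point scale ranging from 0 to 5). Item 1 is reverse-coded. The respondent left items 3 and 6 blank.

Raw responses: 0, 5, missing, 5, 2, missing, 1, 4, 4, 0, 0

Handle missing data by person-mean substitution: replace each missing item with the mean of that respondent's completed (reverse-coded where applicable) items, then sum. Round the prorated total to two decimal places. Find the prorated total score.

31.78

Reverse-coded (reverse-coded value = 5 − response):
  item 1: 5 − 0 = 5
Completed scored items (9 of 11): 5, 5, 5, 2, 1, 4, 4, 0, 0; sum = 26.
Person mean = 26 / 9 ≈ 2.8889
Prorated total = (26 / 9) × 11 = 31.78 (to 2 dp)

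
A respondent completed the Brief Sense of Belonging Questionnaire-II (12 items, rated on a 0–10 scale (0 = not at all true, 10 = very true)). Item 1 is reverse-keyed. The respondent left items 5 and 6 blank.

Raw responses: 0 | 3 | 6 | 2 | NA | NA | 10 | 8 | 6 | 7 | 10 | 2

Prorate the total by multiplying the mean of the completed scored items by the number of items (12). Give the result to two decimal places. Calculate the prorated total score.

Reverse-coded (reverse-coded value = 10 − response):
  item 1: 10 − 0 = 10
Completed scored items (10 of 12): 10, 3, 6, 2, 10, 8, 6, 7, 10, 2; sum = 64.
Person mean = 64 / 10 ≈ 6.4000
Prorated total = (64 / 10) × 12 = 76.80 (to 2 dp)

76.80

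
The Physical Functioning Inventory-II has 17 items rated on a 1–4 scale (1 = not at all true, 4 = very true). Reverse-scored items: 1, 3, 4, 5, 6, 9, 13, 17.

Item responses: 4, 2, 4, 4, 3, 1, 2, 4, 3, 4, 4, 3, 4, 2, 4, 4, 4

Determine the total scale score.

Apply reverse scoring (on a 1–4 scale, reversed = 5 − raw):
  item 1: 5 − 4 = 1
  item 3: 5 − 4 = 1
  item 4: 5 − 4 = 1
  item 5: 5 − 3 = 2
  item 6: 5 − 1 = 4
  item 9: 5 − 3 = 2
  item 13: 5 − 4 = 1
  item 17: 5 − 4 = 1
Scored responses: 1, 2, 1, 1, 2, 4, 2, 4, 2, 4, 4, 3, 1, 2, 4, 4, 1
Total = 1 + 2 + 1 + 1 + 2 + 4 + 2 + 4 + 2 + 4 + 4 + 3 + 1 + 2 + 4 + 4 + 1 = 42

42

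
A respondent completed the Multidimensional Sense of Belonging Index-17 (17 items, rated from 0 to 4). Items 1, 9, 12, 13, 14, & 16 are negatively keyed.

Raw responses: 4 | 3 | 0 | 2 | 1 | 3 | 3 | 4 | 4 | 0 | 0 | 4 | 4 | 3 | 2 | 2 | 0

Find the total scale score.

21

Negatively keyed items use 4 − raw:
  item 1: 4 − 4 = 0
  item 9: 4 − 4 = 0
  item 12: 4 − 4 = 0
  item 13: 4 − 4 = 0
  item 14: 4 − 3 = 1
  item 16: 4 − 2 = 2
Scored items: 0, 3, 0, 2, 1, 3, 3, 4, 0, 0, 0, 0, 0, 1, 2, 2, 0
Total = 0 + 3 + 0 + 2 + 1 + 3 + 3 + 4 + 0 + 0 + 0 + 0 + 0 + 1 + 2 + 2 + 0 = 21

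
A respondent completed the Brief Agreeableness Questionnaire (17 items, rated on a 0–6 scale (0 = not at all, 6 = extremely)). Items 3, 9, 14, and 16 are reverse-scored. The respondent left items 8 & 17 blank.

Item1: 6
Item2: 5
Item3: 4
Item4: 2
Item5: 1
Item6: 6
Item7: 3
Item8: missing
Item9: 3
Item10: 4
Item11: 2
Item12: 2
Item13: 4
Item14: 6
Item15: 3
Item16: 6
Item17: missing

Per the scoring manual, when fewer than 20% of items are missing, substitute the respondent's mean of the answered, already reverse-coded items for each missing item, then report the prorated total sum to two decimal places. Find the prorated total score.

48.73

Reverse-coded (reverse-coded value = 6 − response):
  item 3: 6 − 4 = 2
  item 9: 6 − 3 = 3
  item 14: 6 − 6 = 0
  item 16: 6 − 6 = 0
Completed scored items (15 of 17): 6, 5, 2, 2, 1, 6, 3, 3, 4, 2, 2, 4, 0, 3, 0; sum = 43.
Person mean = 43 / 15 ≈ 2.8667
Prorated total = (43 / 15) × 17 = 48.73 (to 2 dp)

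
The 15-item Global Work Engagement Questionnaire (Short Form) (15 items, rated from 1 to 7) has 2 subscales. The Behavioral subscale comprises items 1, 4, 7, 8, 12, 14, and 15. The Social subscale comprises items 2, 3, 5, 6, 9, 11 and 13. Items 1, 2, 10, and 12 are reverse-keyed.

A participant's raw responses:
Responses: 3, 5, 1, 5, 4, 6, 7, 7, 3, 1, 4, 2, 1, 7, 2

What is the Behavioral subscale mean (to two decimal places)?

Behavioral items: 1, 4, 7, 8, 12, 14, 15.
Of these, items 1 and 12 are reverse-keyed; reverse-coded value = 8 − response.
  item 1: 8 − 3 = 5
  item 4: 5
  item 7: 7
  item 8: 7
  item 12: 8 − 2 = 6
  item 14: 7
  item 15: 2
Sum = 5 + 5 + 7 + 7 + 6 + 7 + 2 = 39
Mean = 39 / 7 = 5.57

5.57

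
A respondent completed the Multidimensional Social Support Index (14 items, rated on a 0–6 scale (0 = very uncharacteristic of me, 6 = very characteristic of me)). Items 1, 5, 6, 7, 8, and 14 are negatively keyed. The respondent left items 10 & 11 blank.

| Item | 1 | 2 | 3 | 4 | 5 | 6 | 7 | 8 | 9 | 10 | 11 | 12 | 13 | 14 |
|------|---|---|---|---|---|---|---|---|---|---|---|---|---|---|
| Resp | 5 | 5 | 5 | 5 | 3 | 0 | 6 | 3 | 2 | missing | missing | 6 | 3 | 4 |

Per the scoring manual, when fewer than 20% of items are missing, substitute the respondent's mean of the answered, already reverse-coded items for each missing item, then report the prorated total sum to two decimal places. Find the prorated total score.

Reverse-coded (reversed = (0+6) − raw = 6 − raw):
  item 1: 6 − 5 = 1
  item 5: 6 − 3 = 3
  item 6: 6 − 0 = 6
  item 7: 6 − 6 = 0
  item 8: 6 − 3 = 3
  item 14: 6 − 4 = 2
Completed scored items (12 of 14): 1, 5, 5, 5, 3, 6, 0, 3, 2, 6, 3, 2; sum = 41.
Person mean = 41 / 12 ≈ 3.4167
Prorated total = (41 / 12) × 14 = 47.83 (to 2 dp)

47.83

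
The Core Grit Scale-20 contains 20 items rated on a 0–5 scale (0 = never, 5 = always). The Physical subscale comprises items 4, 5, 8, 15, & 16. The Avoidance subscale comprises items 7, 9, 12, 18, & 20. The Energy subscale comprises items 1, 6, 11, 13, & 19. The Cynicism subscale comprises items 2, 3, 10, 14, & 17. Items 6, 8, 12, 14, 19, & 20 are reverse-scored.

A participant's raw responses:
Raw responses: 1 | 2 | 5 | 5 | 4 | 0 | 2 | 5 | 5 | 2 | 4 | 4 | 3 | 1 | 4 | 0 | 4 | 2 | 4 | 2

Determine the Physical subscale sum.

13

Physical items: 4, 5, 8, 15, 16.
Of these, item 8 is reverse-scored; reversed = (0+5) − raw = 5 − raw.
  item 4: 5
  item 5: 4
  item 8: 5 − 5 = 0
  item 15: 4
  item 16: 0
Sum = 5 + 4 + 0 + 4 + 0 = 13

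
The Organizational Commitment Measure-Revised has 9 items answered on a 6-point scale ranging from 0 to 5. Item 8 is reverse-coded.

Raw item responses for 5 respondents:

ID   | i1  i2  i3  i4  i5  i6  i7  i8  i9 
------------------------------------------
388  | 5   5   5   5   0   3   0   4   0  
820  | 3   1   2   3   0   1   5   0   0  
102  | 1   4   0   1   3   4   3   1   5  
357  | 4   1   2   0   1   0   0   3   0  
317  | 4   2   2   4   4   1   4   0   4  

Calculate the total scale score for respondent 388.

24

Respondent 388 raw: 5, 5, 5, 5, 0, 3, 0, 4, 0.
Reverse-coded (reversed = (0+5) − raw = 5 − raw):
  item 1: 5
  item 2: 5
  item 3: 5
  item 4: 5
  item 5: 0
  item 6: 3
  item 7: 0
  item 8: 5 − 4 = 1
  item 9: 0
Sum = 5 + 5 + 5 + 5 + 0 + 3 + 0 + 1 + 0 = 24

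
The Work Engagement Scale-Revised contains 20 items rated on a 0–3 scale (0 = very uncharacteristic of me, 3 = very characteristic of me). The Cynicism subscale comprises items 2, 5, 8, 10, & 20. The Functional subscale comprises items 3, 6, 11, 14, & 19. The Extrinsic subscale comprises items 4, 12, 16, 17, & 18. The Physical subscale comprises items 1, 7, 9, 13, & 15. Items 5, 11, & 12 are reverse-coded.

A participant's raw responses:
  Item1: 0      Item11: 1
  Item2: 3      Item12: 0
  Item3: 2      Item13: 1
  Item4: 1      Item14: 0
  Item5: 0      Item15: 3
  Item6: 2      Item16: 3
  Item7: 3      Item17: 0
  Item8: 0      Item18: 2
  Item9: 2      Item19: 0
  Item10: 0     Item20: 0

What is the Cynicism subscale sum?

Cynicism items: 2, 5, 8, 10, 20.
Of these, item 5 is reverse-coded; reversed = (0+3) − raw = 3 − raw.
  item 2: 3
  item 5: 3 − 0 = 3
  item 8: 0
  item 10: 0
  item 20: 0
Sum = 3 + 3 + 0 + 0 + 0 = 6

6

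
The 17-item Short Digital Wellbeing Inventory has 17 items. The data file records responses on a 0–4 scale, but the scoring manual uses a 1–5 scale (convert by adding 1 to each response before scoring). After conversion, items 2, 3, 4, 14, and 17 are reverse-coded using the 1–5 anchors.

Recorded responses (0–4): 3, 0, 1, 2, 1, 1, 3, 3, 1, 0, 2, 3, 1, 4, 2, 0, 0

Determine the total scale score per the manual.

Convert to 1–5: 4, 1, 2, 3, 2, 2, 4, 4, 2, 1, 3, 4, 2, 5, 3, 1, 1
Reverse-coded (reversed = (1+5) − raw = 6 − raw):
  item 2: 6 − 1 = 5
  item 3: 6 − 2 = 4
  item 4: 6 − 3 = 3
  item 14: 6 − 5 = 1
  item 17: 6 − 1 = 5
Scored: 4, 5, 4, 3, 2, 2, 4, 4, 2, 1, 3, 4, 2, 1, 3, 1, 5
Total = 50

50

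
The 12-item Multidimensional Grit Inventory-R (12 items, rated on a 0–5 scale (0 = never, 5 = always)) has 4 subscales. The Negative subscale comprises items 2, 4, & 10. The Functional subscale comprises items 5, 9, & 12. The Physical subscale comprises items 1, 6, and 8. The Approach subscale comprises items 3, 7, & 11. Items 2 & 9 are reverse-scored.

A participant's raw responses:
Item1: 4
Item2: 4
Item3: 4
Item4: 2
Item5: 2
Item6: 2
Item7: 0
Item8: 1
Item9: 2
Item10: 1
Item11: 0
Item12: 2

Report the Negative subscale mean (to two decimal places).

1.33

Negative items: 2, 4, 10.
Of these, item 2 is reverse-scored; reverse-coded value = 5 − response.
  item 2: 5 − 4 = 1
  item 4: 2
  item 10: 1
Sum = 1 + 2 + 1 = 4
Mean = 4 / 3 = 1.33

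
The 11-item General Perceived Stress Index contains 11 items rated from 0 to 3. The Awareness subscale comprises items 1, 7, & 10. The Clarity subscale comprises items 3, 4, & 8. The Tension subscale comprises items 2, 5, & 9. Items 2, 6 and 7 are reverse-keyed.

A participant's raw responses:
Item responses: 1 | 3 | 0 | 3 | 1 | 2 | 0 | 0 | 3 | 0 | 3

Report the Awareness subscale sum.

4

Awareness items: 1, 7, 10.
Of these, item 7 is reverse-keyed; reversed = (0+3) − raw = 3 − raw.
  item 1: 1
  item 7: 3 − 0 = 3
  item 10: 0
Sum = 1 + 3 + 0 = 4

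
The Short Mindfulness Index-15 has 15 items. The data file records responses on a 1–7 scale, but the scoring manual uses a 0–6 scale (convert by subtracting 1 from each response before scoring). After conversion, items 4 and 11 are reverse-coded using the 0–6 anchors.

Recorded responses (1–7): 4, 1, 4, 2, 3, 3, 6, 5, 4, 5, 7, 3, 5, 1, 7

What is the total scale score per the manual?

Convert to 0–6: 3, 0, 3, 1, 2, 2, 5, 4, 3, 4, 6, 2, 4, 0, 6
Reverse-coded (reverse-coded value = 6 − response):
  item 4: 6 − 1 = 5
  item 11: 6 − 6 = 0
Scored: 3, 0, 3, 5, 2, 2, 5, 4, 3, 4, 0, 2, 4, 0, 6
Total = 43

43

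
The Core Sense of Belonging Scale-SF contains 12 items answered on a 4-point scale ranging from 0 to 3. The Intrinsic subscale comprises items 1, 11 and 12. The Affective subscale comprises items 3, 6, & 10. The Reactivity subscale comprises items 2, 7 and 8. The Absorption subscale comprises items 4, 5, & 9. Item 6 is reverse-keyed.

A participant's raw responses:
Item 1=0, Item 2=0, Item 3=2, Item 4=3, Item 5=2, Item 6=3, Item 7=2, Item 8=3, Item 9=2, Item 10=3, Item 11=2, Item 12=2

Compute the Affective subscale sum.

Affective items: 3, 6, 10.
Of these, item 6 is reverse-keyed; reverse-coded value = 3 − response.
  item 3: 2
  item 6: 3 − 3 = 0
  item 10: 3
Sum = 2 + 0 + 3 = 5

5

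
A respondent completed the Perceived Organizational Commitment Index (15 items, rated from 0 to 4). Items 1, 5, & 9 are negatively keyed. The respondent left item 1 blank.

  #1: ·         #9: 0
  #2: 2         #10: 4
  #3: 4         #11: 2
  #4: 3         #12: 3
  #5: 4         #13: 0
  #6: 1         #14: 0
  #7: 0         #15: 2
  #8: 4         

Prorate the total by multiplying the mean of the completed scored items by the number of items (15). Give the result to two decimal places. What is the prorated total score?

Reverse-coded (reverse-coded value = 4 − response):
  item 5: 4 − 4 = 0
  item 9: 4 − 0 = 4
Completed scored items (14 of 15): 2, 4, 3, 0, 1, 0, 4, 4, 4, 2, 3, 0, 0, 2; sum = 29.
Person mean = 29 / 14 ≈ 2.0714
Prorated total = (29 / 14) × 15 = 31.07 (to 2 dp)

31.07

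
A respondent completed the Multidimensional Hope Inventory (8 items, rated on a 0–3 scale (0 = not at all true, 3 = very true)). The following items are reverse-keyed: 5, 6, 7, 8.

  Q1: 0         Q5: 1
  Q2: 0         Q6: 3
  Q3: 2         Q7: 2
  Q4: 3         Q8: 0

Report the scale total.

11

Reverse-keyed items use 3 − raw:
  item 5: 3 − 1 = 2
  item 6: 3 − 3 = 0
  item 7: 3 − 2 = 1
  item 8: 3 − 0 = 3
After reverse-coding: 0, 0, 2, 3, 2, 0, 1, 3
Total = 0 + 0 + 2 + 3 + 2 + 0 + 1 + 3 = 11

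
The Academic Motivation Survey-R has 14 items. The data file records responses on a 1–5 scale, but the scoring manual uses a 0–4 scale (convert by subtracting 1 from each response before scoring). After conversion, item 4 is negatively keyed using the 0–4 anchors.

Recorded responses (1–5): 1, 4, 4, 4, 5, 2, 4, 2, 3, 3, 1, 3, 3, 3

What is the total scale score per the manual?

26

Convert to 0–4: 0, 3, 3, 3, 4, 1, 3, 1, 2, 2, 0, 2, 2, 2
Reverse-coded (reversed = (0+4) − raw = 4 − raw):
  item 4: 4 − 3 = 1
Scored: 0, 3, 3, 1, 4, 1, 3, 1, 2, 2, 0, 2, 2, 2
Total = 26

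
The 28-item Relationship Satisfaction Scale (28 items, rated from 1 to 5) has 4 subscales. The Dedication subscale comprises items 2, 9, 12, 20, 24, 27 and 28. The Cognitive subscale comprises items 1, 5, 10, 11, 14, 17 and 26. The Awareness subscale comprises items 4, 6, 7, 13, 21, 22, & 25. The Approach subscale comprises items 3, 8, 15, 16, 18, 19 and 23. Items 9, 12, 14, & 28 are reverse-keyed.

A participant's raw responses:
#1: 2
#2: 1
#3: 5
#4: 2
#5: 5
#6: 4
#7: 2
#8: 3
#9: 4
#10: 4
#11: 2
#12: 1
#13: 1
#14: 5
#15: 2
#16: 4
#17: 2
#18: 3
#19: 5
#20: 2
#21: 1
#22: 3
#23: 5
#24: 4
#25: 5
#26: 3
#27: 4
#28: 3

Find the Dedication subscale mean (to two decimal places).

Dedication items: 2, 9, 12, 20, 24, 27, 28.
Of these, items 9, 12, & 28 are reverse-keyed; reversed = (1+5) − raw = 6 − raw.
  item 2: 1
  item 9: 6 − 4 = 2
  item 12: 6 − 1 = 5
  item 20: 2
  item 24: 4
  item 27: 4
  item 28: 6 − 3 = 3
Sum = 1 + 2 + 5 + 2 + 4 + 4 + 3 = 21
Mean = 21 / 7 = 3.00

3.00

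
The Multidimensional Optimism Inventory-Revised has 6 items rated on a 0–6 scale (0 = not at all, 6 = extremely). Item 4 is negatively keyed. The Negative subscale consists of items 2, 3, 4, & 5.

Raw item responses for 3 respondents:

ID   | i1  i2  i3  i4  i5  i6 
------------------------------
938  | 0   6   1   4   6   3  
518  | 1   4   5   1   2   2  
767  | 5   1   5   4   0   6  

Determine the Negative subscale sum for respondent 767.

8

Respondent 767 raw: 5, 1, 5, 4, 0, 6.
Negative items: 2, 3, 4, 5.
Reverse-coded (reversed = (0+6) − raw = 6 − raw):
  item 2: 1
  item 3: 5
  item 4: 6 − 4 = 2
  item 5: 0
Sum = 1 + 5 + 2 + 0 = 8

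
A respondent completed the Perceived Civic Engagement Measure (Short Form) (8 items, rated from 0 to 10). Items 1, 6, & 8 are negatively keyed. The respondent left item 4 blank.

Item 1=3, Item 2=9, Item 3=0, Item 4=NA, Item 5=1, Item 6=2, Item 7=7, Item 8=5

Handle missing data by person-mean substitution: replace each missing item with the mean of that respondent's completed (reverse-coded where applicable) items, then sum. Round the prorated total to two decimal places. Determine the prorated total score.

Reverse-coded (reverse-coded value = 10 − response):
  item 1: 10 − 3 = 7
  item 6: 10 − 2 = 8
  item 8: 10 − 5 = 5
Completed scored items (7 of 8): 7, 9, 0, 1, 8, 7, 5; sum = 37.
Person mean = 37 / 7 ≈ 5.2857
Prorated total = (37 / 7) × 8 = 42.29 (to 2 dp)

42.29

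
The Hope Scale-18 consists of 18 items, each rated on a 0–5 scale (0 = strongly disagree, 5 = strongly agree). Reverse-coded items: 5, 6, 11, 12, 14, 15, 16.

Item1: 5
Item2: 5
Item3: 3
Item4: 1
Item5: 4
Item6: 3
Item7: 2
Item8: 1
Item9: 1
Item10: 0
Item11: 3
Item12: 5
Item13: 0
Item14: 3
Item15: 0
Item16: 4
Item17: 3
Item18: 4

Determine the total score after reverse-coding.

38

Reverse-coded items use 5 − raw:
  item 5: 5 − 4 = 1
  item 6: 5 − 3 = 2
  item 11: 5 − 3 = 2
  item 12: 5 − 5 = 0
  item 14: 5 − 3 = 2
  item 15: 5 − 0 = 5
  item 16: 5 − 4 = 1
Scored responses: 5, 5, 3, 1, 1, 2, 2, 1, 1, 0, 2, 0, 0, 2, 5, 1, 3, 4
Total = 5 + 5 + 3 + 1 + 1 + 2 + 2 + 1 + 1 + 0 + 2 + 0 + 0 + 2 + 5 + 1 + 3 + 4 = 38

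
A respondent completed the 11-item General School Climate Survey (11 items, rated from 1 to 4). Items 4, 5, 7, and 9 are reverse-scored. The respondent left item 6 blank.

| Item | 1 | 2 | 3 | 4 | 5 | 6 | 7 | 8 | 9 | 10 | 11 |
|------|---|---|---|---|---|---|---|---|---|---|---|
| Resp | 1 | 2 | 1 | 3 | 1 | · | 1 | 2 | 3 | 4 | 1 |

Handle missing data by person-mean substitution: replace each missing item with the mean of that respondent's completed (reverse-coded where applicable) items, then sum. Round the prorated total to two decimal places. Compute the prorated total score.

Reverse-coded (reverse-coded value = 5 − response):
  item 4: 5 − 3 = 2
  item 5: 5 − 1 = 4
  item 7: 5 − 1 = 4
  item 9: 5 − 3 = 2
Completed scored items (10 of 11): 1, 2, 1, 2, 4, 4, 2, 2, 4, 1; sum = 23.
Person mean = 23 / 10 ≈ 2.3000
Prorated total = (23 / 10) × 11 = 25.30 (to 2 dp)

25.30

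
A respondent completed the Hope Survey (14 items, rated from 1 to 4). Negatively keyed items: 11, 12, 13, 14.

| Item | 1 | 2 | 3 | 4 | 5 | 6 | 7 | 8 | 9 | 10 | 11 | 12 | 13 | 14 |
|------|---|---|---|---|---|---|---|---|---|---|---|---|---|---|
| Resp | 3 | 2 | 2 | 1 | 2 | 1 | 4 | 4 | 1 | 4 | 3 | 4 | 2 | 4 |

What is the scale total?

Reverse-coded items (reversed = (1+4) − raw = 5 − raw):
  item 11: 5 − 3 = 2
  item 12: 5 − 4 = 1
  item 13: 5 − 2 = 3
  item 14: 5 − 4 = 1
Scored responses: 3, 2, 2, 1, 2, 1, 4, 4, 1, 4, 2, 1, 3, 1
Total = 3 + 2 + 2 + 1 + 2 + 1 + 4 + 4 + 1 + 4 + 2 + 1 + 3 + 1 = 31

31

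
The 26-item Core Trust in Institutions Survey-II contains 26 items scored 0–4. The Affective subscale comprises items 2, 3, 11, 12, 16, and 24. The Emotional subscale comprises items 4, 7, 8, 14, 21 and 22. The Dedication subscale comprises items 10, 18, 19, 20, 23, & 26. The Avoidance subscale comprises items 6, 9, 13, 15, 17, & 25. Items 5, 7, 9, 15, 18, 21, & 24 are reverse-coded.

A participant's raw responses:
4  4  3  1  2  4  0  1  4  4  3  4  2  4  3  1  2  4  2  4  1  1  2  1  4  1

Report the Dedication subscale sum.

Dedication items: 10, 18, 19, 20, 23, 26.
Of these, item 18 is reverse-coded; reversed = (0+4) − raw = 4 − raw.
  item 10: 4
  item 18: 4 − 4 = 0
  item 19: 2
  item 20: 4
  item 23: 2
  item 26: 1
Sum = 4 + 0 + 2 + 4 + 2 + 1 = 13

13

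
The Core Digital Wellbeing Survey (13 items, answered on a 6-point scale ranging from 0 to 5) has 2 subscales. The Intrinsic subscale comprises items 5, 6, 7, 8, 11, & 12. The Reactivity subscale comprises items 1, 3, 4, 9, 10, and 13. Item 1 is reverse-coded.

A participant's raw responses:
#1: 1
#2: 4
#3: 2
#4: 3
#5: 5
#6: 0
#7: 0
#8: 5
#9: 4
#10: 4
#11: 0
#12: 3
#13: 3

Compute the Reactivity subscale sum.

Reactivity items: 1, 3, 4, 9, 10, 13.
Of these, item 1 is reverse-coded; on a 0–5 scale, reversed = 5 − raw.
  item 1: 5 − 1 = 4
  item 3: 2
  item 4: 3
  item 9: 4
  item 10: 4
  item 13: 3
Sum = 4 + 2 + 3 + 4 + 4 + 3 = 20

20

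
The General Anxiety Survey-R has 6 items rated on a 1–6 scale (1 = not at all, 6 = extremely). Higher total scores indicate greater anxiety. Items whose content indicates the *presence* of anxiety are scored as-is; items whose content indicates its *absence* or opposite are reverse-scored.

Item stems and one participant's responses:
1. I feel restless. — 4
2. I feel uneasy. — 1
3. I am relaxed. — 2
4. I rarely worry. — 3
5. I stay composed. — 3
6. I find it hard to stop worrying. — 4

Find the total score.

Items 3, 4, 5 describe the absence/opposite of anxiety → reverse-score.
reversed = (1+6) − raw = 7 − raw.
  item 1: 4
  item 2: 1
  item 3: 7 − 2 = 5
  item 4: 7 − 3 = 4
  item 5: 7 − 3 = 4
  item 6: 4
Total = 4 + 1 + 5 + 4 + 4 + 4 = 22

22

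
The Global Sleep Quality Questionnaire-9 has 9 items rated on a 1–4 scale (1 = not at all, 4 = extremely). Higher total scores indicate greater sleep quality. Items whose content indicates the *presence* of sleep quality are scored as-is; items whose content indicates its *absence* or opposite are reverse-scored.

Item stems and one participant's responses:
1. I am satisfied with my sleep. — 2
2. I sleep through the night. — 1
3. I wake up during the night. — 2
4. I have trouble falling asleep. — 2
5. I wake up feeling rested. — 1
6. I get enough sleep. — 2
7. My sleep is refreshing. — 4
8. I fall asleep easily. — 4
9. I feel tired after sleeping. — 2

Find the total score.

Items 3, 4, 9 describe the absence/opposite of sleep quality → reverse-score.
reverse-coded value = 5 − response.
  item 1: 2
  item 2: 1
  item 3: 5 − 2 = 3
  item 4: 5 − 2 = 3
  item 5: 1
  item 6: 2
  item 7: 4
  item 8: 4
  item 9: 5 − 2 = 3
Total = 2 + 1 + 3 + 3 + 1 + 2 + 4 + 4 + 3 = 23

23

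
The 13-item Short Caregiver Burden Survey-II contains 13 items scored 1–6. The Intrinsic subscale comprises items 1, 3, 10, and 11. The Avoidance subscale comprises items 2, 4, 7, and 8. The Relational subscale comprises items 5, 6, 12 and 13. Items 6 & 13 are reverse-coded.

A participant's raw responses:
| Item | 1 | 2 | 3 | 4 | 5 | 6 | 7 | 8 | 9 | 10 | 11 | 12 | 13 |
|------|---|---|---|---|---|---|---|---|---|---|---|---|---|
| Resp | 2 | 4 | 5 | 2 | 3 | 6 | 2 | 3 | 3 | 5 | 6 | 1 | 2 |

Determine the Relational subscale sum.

10

Relational items: 5, 6, 12, 13.
Of these, items 6 & 13 are reverse-coded; on a 1–6 scale, reversed = 7 − raw.
  item 5: 3
  item 6: 7 − 6 = 1
  item 12: 1
  item 13: 7 − 2 = 5
Sum = 3 + 1 + 1 + 5 = 10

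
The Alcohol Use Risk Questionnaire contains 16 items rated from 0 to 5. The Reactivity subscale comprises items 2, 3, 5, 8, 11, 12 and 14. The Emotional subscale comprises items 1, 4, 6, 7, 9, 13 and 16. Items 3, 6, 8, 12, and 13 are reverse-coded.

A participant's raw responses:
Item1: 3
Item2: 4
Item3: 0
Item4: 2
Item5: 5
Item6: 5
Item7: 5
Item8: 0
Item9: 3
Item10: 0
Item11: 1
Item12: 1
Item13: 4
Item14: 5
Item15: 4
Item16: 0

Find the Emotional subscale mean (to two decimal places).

2.00

Emotional items: 1, 4, 6, 7, 9, 13, 16.
Of these, items 6 & 13 are reverse-coded; on a 0–5 scale, reversed = 5 − raw.
  item 1: 3
  item 4: 2
  item 6: 5 − 5 = 0
  item 7: 5
  item 9: 3
  item 13: 5 − 4 = 1
  item 16: 0
Sum = 3 + 2 + 0 + 5 + 3 + 1 + 0 = 14
Mean = 14 / 7 = 2.00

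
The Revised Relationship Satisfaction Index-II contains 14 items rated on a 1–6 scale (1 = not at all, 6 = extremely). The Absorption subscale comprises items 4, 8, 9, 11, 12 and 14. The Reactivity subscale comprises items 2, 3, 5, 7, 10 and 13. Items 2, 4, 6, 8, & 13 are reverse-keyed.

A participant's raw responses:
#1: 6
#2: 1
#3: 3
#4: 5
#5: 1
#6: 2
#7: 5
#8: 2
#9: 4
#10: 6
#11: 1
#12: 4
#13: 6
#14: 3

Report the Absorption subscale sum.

Absorption items: 4, 8, 9, 11, 12, 14.
Of these, items 4 and 8 are reverse-keyed; reversed = (1+6) − raw = 7 − raw.
  item 4: 7 − 5 = 2
  item 8: 7 − 2 = 5
  item 9: 4
  item 11: 1
  item 12: 4
  item 14: 3
Sum = 2 + 5 + 4 + 1 + 4 + 3 = 19

19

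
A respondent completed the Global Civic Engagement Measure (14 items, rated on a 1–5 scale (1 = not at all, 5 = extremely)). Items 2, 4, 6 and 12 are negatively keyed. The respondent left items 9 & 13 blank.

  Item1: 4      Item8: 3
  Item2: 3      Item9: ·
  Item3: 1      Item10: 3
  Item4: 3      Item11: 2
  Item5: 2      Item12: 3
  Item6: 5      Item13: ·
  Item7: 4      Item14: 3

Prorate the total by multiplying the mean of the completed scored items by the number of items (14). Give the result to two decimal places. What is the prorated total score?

Reverse-coded (reversed = (1+5) − raw = 6 − raw):
  item 2: 6 − 3 = 3
  item 4: 6 − 3 = 3
  item 6: 6 − 5 = 1
  item 12: 6 − 3 = 3
Completed scored items (12 of 14): 4, 3, 1, 3, 2, 1, 4, 3, 3, 2, 3, 3; sum = 32.
Person mean = 32 / 12 ≈ 2.6667
Prorated total = (32 / 12) × 14 = 37.33 (to 2 dp)

37.33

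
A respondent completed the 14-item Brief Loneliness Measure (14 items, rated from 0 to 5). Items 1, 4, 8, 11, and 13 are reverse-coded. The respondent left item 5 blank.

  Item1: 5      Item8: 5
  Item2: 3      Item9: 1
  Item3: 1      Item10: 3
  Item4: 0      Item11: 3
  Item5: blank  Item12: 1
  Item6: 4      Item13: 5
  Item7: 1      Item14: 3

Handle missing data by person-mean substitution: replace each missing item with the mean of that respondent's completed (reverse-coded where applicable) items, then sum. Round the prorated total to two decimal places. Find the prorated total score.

25.85

Reverse-coded (reverse-coded value = 5 − response):
  item 1: 5 − 5 = 0
  item 4: 5 − 0 = 5
  item 8: 5 − 5 = 0
  item 11: 5 − 3 = 2
  item 13: 5 − 5 = 0
Completed scored items (13 of 14): 0, 3, 1, 5, 4, 1, 0, 1, 3, 2, 1, 0, 3; sum = 24.
Person mean = 24 / 13 ≈ 1.8462
Prorated total = (24 / 13) × 14 = 25.85 (to 2 dp)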